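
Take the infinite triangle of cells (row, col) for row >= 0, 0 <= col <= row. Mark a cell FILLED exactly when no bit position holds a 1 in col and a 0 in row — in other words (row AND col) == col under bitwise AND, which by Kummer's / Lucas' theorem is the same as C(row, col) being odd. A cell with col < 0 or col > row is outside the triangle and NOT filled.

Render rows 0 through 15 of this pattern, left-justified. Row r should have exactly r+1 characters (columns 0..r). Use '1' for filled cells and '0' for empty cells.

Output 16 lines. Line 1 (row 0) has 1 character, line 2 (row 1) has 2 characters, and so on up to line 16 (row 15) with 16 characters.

r0=0: 1
r1=1: 11
r2=10: 101
r3=11: 1111
r4=100: 10001
r5=101: 110011
r6=110: 1010101
r7=111: 11111111
r8=1000: 100000001
r9=1001: 1100000011
r10=1010: 10100000101
r11=1011: 111100001111
r12=1100: 1000100010001
r13=1101: 11001100110011
r14=1110: 101010101010101
r15=1111: 1111111111111111

Answer: 1
11
101
1111
10001
110011
1010101
11111111
100000001
1100000011
10100000101
111100001111
1000100010001
11001100110011
101010101010101
1111111111111111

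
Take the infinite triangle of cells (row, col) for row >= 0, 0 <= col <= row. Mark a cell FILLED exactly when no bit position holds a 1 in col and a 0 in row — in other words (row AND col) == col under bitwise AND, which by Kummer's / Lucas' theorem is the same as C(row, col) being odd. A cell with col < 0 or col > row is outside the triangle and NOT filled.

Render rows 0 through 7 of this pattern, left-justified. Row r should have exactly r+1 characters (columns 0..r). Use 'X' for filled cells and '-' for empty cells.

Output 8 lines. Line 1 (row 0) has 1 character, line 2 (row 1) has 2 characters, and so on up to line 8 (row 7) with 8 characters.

Answer: X
XX
X-X
XXXX
X---X
XX--XX
X-X-X-X
XXXXXXXX

Derivation:
r0=0: X
r1=1: XX
r2=10: X-X
r3=11: XXXX
r4=100: X---X
r5=101: XX--XX
r6=110: X-X-X-X
r7=111: XXXXXXXX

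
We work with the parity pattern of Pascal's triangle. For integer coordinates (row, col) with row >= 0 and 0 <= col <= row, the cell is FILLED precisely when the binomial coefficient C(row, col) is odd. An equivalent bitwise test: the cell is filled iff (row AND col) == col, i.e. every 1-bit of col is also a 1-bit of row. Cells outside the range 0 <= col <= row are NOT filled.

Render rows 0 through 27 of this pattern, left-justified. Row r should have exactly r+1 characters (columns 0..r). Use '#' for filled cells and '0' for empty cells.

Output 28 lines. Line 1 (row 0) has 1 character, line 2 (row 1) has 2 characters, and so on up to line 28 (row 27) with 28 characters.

r0=0: #
r1=1: ##
r2=10: #0#
r3=11: ####
r4=100: #000#
r5=101: ##00##
r6=110: #0#0#0#
r7=111: ########
r8=1000: #0000000#
r9=1001: ##000000##
r10=1010: #0#00000#0#
r11=1011: ####0000####
r12=1100: #000#000#000#
r13=1101: ##00##00##00##
r14=1110: #0#0#0#0#0#0#0#
r15=1111: ################
r16=10000: #000000000000000#
r17=10001: ##00000000000000##
r18=10010: #0#0000000000000#0#
r19=10011: ####000000000000####
r20=10100: #000#00000000000#000#
r21=10101: ##00##0000000000##00##
r22=10110: #0#0#0#000000000#0#0#0#
r23=10111: ########00000000########
r24=11000: #0000000#0000000#0000000#
r25=11001: ##000000##000000##000000##
r26=11010: #0#00000#0#00000#0#00000#0#
r27=11011: ####0000####0000####0000####

Answer: #
##
#0#
####
#000#
##00##
#0#0#0#
########
#0000000#
##000000##
#0#00000#0#
####0000####
#000#000#000#
##00##00##00##
#0#0#0#0#0#0#0#
################
#000000000000000#
##00000000000000##
#0#0000000000000#0#
####000000000000####
#000#00000000000#000#
##00##0000000000##00##
#0#0#0#000000000#0#0#0#
########00000000########
#0000000#0000000#0000000#
##000000##000000##000000##
#0#00000#0#00000#0#00000#0#
####0000####0000####0000####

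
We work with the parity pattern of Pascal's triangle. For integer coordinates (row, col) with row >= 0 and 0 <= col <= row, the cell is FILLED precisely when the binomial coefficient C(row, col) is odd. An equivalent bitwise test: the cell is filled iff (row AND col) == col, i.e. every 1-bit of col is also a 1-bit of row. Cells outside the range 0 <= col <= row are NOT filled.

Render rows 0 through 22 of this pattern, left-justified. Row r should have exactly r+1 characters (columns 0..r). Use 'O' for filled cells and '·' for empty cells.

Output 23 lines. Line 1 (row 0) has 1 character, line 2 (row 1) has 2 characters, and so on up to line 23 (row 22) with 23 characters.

Answer: O
OO
O·O
OOOO
O···O
OO··OO
O·O·O·O
OOOOOOOO
O·······O
OO······OO
O·O·····O·O
OOOO····OOOO
O···O···O···O
OO··OO··OO··OO
O·O·O·O·O·O·O·O
OOOOOOOOOOOOOOOO
O···············O
OO··············OO
O·O·············O·O
OOOO············OOOO
O···O···········O···O
OO··OO··········OO··OO
O·O·O·O·········O·O·O·O

Derivation:
r0=0: O
r1=1: OO
r2=10: O·O
r3=11: OOOO
r4=100: O···O
r5=101: OO··OO
r6=110: O·O·O·O
r7=111: OOOOOOOO
r8=1000: O·······O
r9=1001: OO······OO
r10=1010: O·O·····O·O
r11=1011: OOOO····OOOO
r12=1100: O···O···O···O
r13=1101: OO··OO··OO··OO
r14=1110: O·O·O·O·O·O·O·O
r15=1111: OOOOOOOOOOOOOOOO
r16=10000: O···············O
r17=10001: OO··············OO
r18=10010: O·O·············O·O
r19=10011: OOOO············OOOO
r20=10100: O···O···········O···O
r21=10101: OO··OO··········OO··OO
r22=10110: O·O·O·O·········O·O·O·O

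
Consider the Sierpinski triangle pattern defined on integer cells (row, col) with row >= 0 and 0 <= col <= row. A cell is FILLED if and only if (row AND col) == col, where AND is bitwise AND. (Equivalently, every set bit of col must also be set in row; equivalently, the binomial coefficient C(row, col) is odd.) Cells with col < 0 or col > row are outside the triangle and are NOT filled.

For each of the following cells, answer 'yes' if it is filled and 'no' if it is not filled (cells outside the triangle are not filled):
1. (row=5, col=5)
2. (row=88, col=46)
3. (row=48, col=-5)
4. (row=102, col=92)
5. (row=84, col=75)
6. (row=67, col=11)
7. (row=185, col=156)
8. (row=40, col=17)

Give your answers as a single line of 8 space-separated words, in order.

Answer: yes no no no no no no no

Derivation:
(5,5): row=0b101, col=0b101, row AND col = 0b101 = 5; 5 == 5 -> filled
(88,46): row=0b1011000, col=0b101110, row AND col = 0b1000 = 8; 8 != 46 -> empty
(48,-5): col outside [0, 48] -> not filled
(102,92): row=0b1100110, col=0b1011100, row AND col = 0b1000100 = 68; 68 != 92 -> empty
(84,75): row=0b1010100, col=0b1001011, row AND col = 0b1000000 = 64; 64 != 75 -> empty
(67,11): row=0b1000011, col=0b1011, row AND col = 0b11 = 3; 3 != 11 -> empty
(185,156): row=0b10111001, col=0b10011100, row AND col = 0b10011000 = 152; 152 != 156 -> empty
(40,17): row=0b101000, col=0b10001, row AND col = 0b0 = 0; 0 != 17 -> empty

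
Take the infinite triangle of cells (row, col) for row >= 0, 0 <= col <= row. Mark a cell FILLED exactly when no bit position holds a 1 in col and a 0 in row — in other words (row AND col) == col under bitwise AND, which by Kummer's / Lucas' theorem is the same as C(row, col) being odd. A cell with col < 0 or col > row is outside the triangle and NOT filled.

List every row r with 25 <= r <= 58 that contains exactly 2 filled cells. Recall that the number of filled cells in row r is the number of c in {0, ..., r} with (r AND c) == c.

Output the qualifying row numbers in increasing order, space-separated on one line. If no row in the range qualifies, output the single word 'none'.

Row r has 2^popcount(r) filled cells, so we need popcount(r) = log2(2) = 1.
Scan r = 25..58 and keep those with exactly 1 one-bits:
r=25=11001 popcount=3 -> skip
r=26=11010 popcount=3 -> skip
r=27=11011 popcount=4 -> skip
r=28=11100 popcount=3 -> skip
r=29=11101 popcount=4 -> skip
r=30=11110 popcount=4 -> skip
r=31=11111 popcount=5 -> skip
r=32=100000 popcount=1 -> KEEP
r=33=100001 popcount=2 -> skip
r=34=100010 popcount=2 -> skip
r=35=100011 popcount=3 -> skip
r=36=100100 popcount=2 -> skip
r=37=100101 popcount=3 -> skip
r=38=100110 popcount=3 -> skip
r=39=100111 popcount=4 -> skip
r=40=101000 popcount=2 -> skip
r=41=101001 popcount=3 -> skip
r=42=101010 popcount=3 -> skip
r=43=101011 popcount=4 -> skip
r=44=101100 popcount=3 -> skip
r=45=101101 popcount=4 -> skip
r=46=101110 popcount=4 -> skip
r=47=101111 popcount=5 -> skip
r=48=110000 popcount=2 -> skip
r=49=110001 popcount=3 -> skip
r=50=110010 popcount=3 -> skip
r=51=110011 popcount=4 -> skip
r=52=110100 popcount=3 -> skip
r=53=110101 popcount=4 -> skip
r=54=110110 popcount=4 -> skip
r=55=110111 popcount=5 -> skip
r=56=111000 popcount=3 -> skip
r=57=111001 popcount=4 -> skip
r=58=111010 popcount=4 -> skip
Kept rows: 32

Answer: 32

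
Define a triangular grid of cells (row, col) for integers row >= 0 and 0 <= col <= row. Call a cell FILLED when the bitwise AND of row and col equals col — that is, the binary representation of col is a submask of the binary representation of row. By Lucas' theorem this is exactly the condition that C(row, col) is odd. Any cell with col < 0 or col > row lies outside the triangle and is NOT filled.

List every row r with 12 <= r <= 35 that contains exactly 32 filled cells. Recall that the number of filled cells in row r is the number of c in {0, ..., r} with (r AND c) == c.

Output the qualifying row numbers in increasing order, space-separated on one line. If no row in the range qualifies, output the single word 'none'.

Row r has 2^popcount(r) filled cells, so we need popcount(r) = log2(32) = 5.
Scan r = 12..35 and keep those with exactly 5 one-bits:
r=12=1100 popcount=2 -> skip
r=13=1101 popcount=3 -> skip
r=14=1110 popcount=3 -> skip
r=15=1111 popcount=4 -> skip
r=16=10000 popcount=1 -> skip
r=17=10001 popcount=2 -> skip
r=18=10010 popcount=2 -> skip
r=19=10011 popcount=3 -> skip
r=20=10100 popcount=2 -> skip
r=21=10101 popcount=3 -> skip
r=22=10110 popcount=3 -> skip
r=23=10111 popcount=4 -> skip
r=24=11000 popcount=2 -> skip
r=25=11001 popcount=3 -> skip
r=26=11010 popcount=3 -> skip
r=27=11011 popcount=4 -> skip
r=28=11100 popcount=3 -> skip
r=29=11101 popcount=4 -> skip
r=30=11110 popcount=4 -> skip
r=31=11111 popcount=5 -> KEEP
r=32=100000 popcount=1 -> skip
r=33=100001 popcount=2 -> skip
r=34=100010 popcount=2 -> skip
r=35=100011 popcount=3 -> skip
Kept rows: 31

Answer: 31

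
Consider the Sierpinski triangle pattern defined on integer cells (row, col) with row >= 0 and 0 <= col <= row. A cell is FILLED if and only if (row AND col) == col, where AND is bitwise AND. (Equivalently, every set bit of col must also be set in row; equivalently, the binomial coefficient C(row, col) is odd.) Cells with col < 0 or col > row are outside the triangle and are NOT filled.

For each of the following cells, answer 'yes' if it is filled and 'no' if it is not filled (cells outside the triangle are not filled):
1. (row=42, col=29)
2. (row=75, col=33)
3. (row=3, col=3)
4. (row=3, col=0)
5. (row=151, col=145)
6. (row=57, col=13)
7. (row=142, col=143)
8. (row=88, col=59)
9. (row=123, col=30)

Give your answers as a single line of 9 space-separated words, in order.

(42,29): row=0b101010, col=0b11101, row AND col = 0b1000 = 8; 8 != 29 -> empty
(75,33): row=0b1001011, col=0b100001, row AND col = 0b1 = 1; 1 != 33 -> empty
(3,3): row=0b11, col=0b11, row AND col = 0b11 = 3; 3 == 3 -> filled
(3,0): row=0b11, col=0b0, row AND col = 0b0 = 0; 0 == 0 -> filled
(151,145): row=0b10010111, col=0b10010001, row AND col = 0b10010001 = 145; 145 == 145 -> filled
(57,13): row=0b111001, col=0b1101, row AND col = 0b1001 = 9; 9 != 13 -> empty
(142,143): col outside [0, 142] -> not filled
(88,59): row=0b1011000, col=0b111011, row AND col = 0b11000 = 24; 24 != 59 -> empty
(123,30): row=0b1111011, col=0b11110, row AND col = 0b11010 = 26; 26 != 30 -> empty

Answer: no no yes yes yes no no no no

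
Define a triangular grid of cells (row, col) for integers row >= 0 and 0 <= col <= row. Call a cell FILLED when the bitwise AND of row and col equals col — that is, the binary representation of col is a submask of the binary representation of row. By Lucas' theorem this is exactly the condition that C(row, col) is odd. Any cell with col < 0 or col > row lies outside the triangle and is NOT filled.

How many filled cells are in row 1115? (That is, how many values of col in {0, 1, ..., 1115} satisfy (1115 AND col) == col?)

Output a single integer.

1115 in binary = 10001011011
popcount(1115) = number of 1-bits in 10001011011 = 6
A col c satisfies (1115 AND c) == c iff every set bit of c is also set in 1115; each of the 6 set bits of 1115 can independently be on or off in c.
count = 2^6 = 64

Answer: 64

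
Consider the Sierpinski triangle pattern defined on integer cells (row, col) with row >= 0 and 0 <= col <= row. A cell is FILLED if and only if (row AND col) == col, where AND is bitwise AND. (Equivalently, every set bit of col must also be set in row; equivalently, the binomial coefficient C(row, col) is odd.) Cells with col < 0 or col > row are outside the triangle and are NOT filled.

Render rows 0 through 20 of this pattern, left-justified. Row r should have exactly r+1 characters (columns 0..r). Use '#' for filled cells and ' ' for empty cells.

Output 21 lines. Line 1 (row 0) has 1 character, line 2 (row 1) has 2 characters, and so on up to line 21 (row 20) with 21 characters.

Answer: #
##
# #
####
#   #
##  ##
# # # #
########
#       #
##      ##
# #     # #
####    ####
#   #   #   #
##  ##  ##  ##
# # # # # # # #
################
#               #
##              ##
# #             # #
####            ####
#   #           #   #

Derivation:
r0=0: #
r1=1: ##
r2=10: # #
r3=11: ####
r4=100: #   #
r5=101: ##  ##
r6=110: # # # #
r7=111: ########
r8=1000: #       #
r9=1001: ##      ##
r10=1010: # #     # #
r11=1011: ####    ####
r12=1100: #   #   #   #
r13=1101: ##  ##  ##  ##
r14=1110: # # # # # # # #
r15=1111: ################
r16=10000: #               #
r17=10001: ##              ##
r18=10010: # #             # #
r19=10011: ####            ####
r20=10100: #   #           #   #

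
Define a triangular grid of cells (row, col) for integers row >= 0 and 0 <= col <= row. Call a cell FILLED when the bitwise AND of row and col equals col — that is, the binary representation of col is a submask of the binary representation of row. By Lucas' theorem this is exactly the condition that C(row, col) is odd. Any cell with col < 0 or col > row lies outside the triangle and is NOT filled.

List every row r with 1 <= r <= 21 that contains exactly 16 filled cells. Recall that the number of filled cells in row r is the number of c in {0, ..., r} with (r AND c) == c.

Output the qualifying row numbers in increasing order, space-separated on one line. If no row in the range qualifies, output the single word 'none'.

Row r has 2^popcount(r) filled cells, so we need popcount(r) = log2(16) = 4.
Scan r = 1..21 and keep those with exactly 4 one-bits:
r=1=1 popcount=1 -> skip
r=2=10 popcount=1 -> skip
r=3=11 popcount=2 -> skip
r=4=100 popcount=1 -> skip
r=5=101 popcount=2 -> skip
r=6=110 popcount=2 -> skip
r=7=111 popcount=3 -> skip
r=8=1000 popcount=1 -> skip
r=9=1001 popcount=2 -> skip
r=10=1010 popcount=2 -> skip
r=11=1011 popcount=3 -> skip
r=12=1100 popcount=2 -> skip
r=13=1101 popcount=3 -> skip
r=14=1110 popcount=3 -> skip
r=15=1111 popcount=4 -> KEEP
r=16=10000 popcount=1 -> skip
r=17=10001 popcount=2 -> skip
r=18=10010 popcount=2 -> skip
r=19=10011 popcount=3 -> skip
r=20=10100 popcount=2 -> skip
r=21=10101 popcount=3 -> skip
Kept rows: 15

Answer: 15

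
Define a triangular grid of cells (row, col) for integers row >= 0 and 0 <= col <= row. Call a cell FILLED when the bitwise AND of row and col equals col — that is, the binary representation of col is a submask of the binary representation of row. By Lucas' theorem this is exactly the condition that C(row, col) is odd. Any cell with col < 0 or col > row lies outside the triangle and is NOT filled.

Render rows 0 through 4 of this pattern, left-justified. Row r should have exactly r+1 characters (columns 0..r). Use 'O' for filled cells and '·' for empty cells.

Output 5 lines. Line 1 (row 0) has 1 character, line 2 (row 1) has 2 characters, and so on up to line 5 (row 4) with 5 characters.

Answer: O
OO
O·O
OOOO
O···O

Derivation:
r0=0: O
r1=1: OO
r2=10: O·O
r3=11: OOOO
r4=100: O···O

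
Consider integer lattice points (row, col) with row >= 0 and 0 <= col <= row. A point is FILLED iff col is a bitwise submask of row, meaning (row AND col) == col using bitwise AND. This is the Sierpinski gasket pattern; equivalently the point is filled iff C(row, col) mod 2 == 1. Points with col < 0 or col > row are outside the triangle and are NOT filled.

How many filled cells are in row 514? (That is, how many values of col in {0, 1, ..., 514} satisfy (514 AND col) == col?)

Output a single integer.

514 in binary = 1000000010
popcount(514) = number of 1-bits in 1000000010 = 2
A col c satisfies (514 AND c) == c iff every set bit of c is also set in 514; each of the 2 set bits of 514 can independently be on or off in c.
count = 2^2 = 4

Answer: 4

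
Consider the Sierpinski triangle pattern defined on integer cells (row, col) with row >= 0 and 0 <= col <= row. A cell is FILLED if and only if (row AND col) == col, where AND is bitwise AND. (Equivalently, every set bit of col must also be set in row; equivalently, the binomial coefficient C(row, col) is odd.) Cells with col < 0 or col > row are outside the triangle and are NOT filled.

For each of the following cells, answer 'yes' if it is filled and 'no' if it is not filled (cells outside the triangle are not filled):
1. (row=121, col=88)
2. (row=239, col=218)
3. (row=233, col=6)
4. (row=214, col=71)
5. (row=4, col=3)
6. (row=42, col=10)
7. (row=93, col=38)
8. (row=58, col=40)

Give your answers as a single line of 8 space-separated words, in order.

(121,88): row=0b1111001, col=0b1011000, row AND col = 0b1011000 = 88; 88 == 88 -> filled
(239,218): row=0b11101111, col=0b11011010, row AND col = 0b11001010 = 202; 202 != 218 -> empty
(233,6): row=0b11101001, col=0b110, row AND col = 0b0 = 0; 0 != 6 -> empty
(214,71): row=0b11010110, col=0b1000111, row AND col = 0b1000110 = 70; 70 != 71 -> empty
(4,3): row=0b100, col=0b11, row AND col = 0b0 = 0; 0 != 3 -> empty
(42,10): row=0b101010, col=0b1010, row AND col = 0b1010 = 10; 10 == 10 -> filled
(93,38): row=0b1011101, col=0b100110, row AND col = 0b100 = 4; 4 != 38 -> empty
(58,40): row=0b111010, col=0b101000, row AND col = 0b101000 = 40; 40 == 40 -> filled

Answer: yes no no no no yes no yes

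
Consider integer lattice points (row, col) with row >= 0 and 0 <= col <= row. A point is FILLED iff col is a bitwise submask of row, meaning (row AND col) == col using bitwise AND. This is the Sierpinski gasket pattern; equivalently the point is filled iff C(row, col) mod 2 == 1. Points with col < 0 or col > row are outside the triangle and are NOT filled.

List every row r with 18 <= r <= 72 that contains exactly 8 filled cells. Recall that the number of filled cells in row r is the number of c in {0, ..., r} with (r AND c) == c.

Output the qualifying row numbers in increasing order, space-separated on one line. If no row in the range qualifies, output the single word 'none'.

Row r has 2^popcount(r) filled cells, so we need popcount(r) = log2(8) = 3.
Scan r = 18..72 and keep those with exactly 3 one-bits:
r=18=10010 popcount=2 -> skip
r=19=10011 popcount=3 -> KEEP
r=20=10100 popcount=2 -> skip
r=21=10101 popcount=3 -> KEEP
r=22=10110 popcount=3 -> KEEP
r=23=10111 popcount=4 -> skip
r=24=11000 popcount=2 -> skip
r=25=11001 popcount=3 -> KEEP
r=26=11010 popcount=3 -> KEEP
r=27=11011 popcount=4 -> skip
r=28=11100 popcount=3 -> KEEP
r=29=11101 popcount=4 -> skip
r=30=11110 popcount=4 -> skip
r=31=11111 popcount=5 -> skip
r=32=100000 popcount=1 -> skip
r=33=100001 popcount=2 -> skip
r=34=100010 popcount=2 -> skip
r=35=100011 popcount=3 -> KEEP
r=36=100100 popcount=2 -> skip
r=37=100101 popcount=3 -> KEEP
r=38=100110 popcount=3 -> KEEP
r=39=100111 popcount=4 -> skip
r=40=101000 popcount=2 -> skip
r=41=101001 popcount=3 -> KEEP
r=42=101010 popcount=3 -> KEEP
r=43=101011 popcount=4 -> skip
r=44=101100 popcount=3 -> KEEP
r=45=101101 popcount=4 -> skip
r=46=101110 popcount=4 -> skip
r=47=101111 popcount=5 -> skip
r=48=110000 popcount=2 -> skip
r=49=110001 popcount=3 -> KEEP
r=50=110010 popcount=3 -> KEEP
r=51=110011 popcount=4 -> skip
r=52=110100 popcount=3 -> KEEP
r=53=110101 popcount=4 -> skip
r=54=110110 popcount=4 -> skip
r=55=110111 popcount=5 -> skip
r=56=111000 popcount=3 -> KEEP
r=57=111001 popcount=4 -> skip
r=58=111010 popcount=4 -> skip
r=59=111011 popcount=5 -> skip
r=60=111100 popcount=4 -> skip
r=61=111101 popcount=5 -> skip
r=62=111110 popcount=5 -> skip
r=63=111111 popcount=6 -> skip
r=64=1000000 popcount=1 -> skip
r=65=1000001 popcount=2 -> skip
r=66=1000010 popcount=2 -> skip
r=67=1000011 popcount=3 -> KEEP
r=68=1000100 popcount=2 -> skip
r=69=1000101 popcount=3 -> KEEP
r=70=1000110 popcount=3 -> KEEP
r=71=1000111 popcount=4 -> skip
r=72=1001000 popcount=2 -> skip
Kept rows: 19 21 22 25 26 28 35 37 38 41 42 44 49 50 52 56 67 69 70

Answer: 19 21 22 25 26 28 35 37 38 41 42 44 49 50 52 56 67 69 70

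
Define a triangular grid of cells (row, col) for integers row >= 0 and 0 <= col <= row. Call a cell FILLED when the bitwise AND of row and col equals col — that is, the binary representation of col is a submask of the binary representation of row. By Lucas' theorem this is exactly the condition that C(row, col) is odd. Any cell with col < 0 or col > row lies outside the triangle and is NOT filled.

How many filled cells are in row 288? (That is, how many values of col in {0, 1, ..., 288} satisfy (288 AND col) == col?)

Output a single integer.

288 in binary = 100100000
popcount(288) = number of 1-bits in 100100000 = 2
A col c satisfies (288 AND c) == c iff every set bit of c is also set in 288; each of the 2 set bits of 288 can independently be on or off in c.
count = 2^2 = 4

Answer: 4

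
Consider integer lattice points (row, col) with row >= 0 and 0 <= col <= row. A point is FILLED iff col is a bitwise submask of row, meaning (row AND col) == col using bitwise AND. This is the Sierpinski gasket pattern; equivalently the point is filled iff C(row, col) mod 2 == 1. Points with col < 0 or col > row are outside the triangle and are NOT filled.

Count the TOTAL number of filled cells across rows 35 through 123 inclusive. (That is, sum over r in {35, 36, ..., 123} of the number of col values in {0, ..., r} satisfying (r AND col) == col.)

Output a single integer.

r35=100011 pc3: +8 =8
r36=100100 pc2: +4 =12
r37=100101 pc3: +8 =20
r38=100110 pc3: +8 =28
r39=100111 pc4: +16 =44
r40=101000 pc2: +4 =48
r41=101001 pc3: +8 =56
r42=101010 pc3: +8 =64
r43=101011 pc4: +16 =80
r44=101100 pc3: +8 =88
r45=101101 pc4: +16 =104
r46=101110 pc4: +16 =120
r47=101111 pc5: +32 =152
r48=110000 pc2: +4 =156
r49=110001 pc3: +8 =164
r50=110010 pc3: +8 =172
r51=110011 pc4: +16 =188
r52=110100 pc3: +8 =196
r53=110101 pc4: +16 =212
r54=110110 pc4: +16 =228
r55=110111 pc5: +32 =260
r56=111000 pc3: +8 =268
r57=111001 pc4: +16 =284
r58=111010 pc4: +16 =300
r59=111011 pc5: +32 =332
r60=111100 pc4: +16 =348
r61=111101 pc5: +32 =380
r62=111110 pc5: +32 =412
r63=111111 pc6: +64 =476
r64=1000000 pc1: +2 =478
r65=1000001 pc2: +4 =482
r66=1000010 pc2: +4 =486
r67=1000011 pc3: +8 =494
r68=1000100 pc2: +4 =498
r69=1000101 pc3: +8 =506
r70=1000110 pc3: +8 =514
r71=1000111 pc4: +16 =530
r72=1001000 pc2: +4 =534
r73=1001001 pc3: +8 =542
r74=1001010 pc3: +8 =550
r75=1001011 pc4: +16 =566
r76=1001100 pc3: +8 =574
r77=1001101 pc4: +16 =590
r78=1001110 pc4: +16 =606
r79=1001111 pc5: +32 =638
r80=1010000 pc2: +4 =642
r81=1010001 pc3: +8 =650
r82=1010010 pc3: +8 =658
r83=1010011 pc4: +16 =674
r84=1010100 pc3: +8 =682
r85=1010101 pc4: +16 =698
r86=1010110 pc4: +16 =714
r87=1010111 pc5: +32 =746
r88=1011000 pc3: +8 =754
r89=1011001 pc4: +16 =770
r90=1011010 pc4: +16 =786
r91=1011011 pc5: +32 =818
r92=1011100 pc4: +16 =834
r93=1011101 pc5: +32 =866
r94=1011110 pc5: +32 =898
r95=1011111 pc6: +64 =962
r96=1100000 pc2: +4 =966
r97=1100001 pc3: +8 =974
r98=1100010 pc3: +8 =982
r99=1100011 pc4: +16 =998
r100=1100100 pc3: +8 =1006
r101=1100101 pc4: +16 =1022
r102=1100110 pc4: +16 =1038
r103=1100111 pc5: +32 =1070
r104=1101000 pc3: +8 =1078
r105=1101001 pc4: +16 =1094
r106=1101010 pc4: +16 =1110
r107=1101011 pc5: +32 =1142
r108=1101100 pc4: +16 =1158
r109=1101101 pc5: +32 =1190
r110=1101110 pc5: +32 =1222
r111=1101111 pc6: +64 =1286
r112=1110000 pc3: +8 =1294
r113=1110001 pc4: +16 =1310
r114=1110010 pc4: +16 =1326
r115=1110011 pc5: +32 =1358
r116=1110100 pc4: +16 =1374
r117=1110101 pc5: +32 =1406
r118=1110110 pc5: +32 =1438
r119=1110111 pc6: +64 =1502
r120=1111000 pc4: +16 =1518
r121=1111001 pc5: +32 =1550
r122=1111010 pc5: +32 =1582
r123=1111011 pc6: +64 =1646

Answer: 1646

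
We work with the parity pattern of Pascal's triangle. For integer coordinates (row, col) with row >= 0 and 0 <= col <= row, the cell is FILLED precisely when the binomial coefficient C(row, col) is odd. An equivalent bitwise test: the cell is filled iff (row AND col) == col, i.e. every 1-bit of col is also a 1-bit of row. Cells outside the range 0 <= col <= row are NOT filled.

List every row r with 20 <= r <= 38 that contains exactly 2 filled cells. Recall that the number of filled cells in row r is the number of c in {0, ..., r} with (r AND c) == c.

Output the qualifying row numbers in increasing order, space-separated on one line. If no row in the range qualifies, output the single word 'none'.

Answer: 32

Derivation:
Row r has 2^popcount(r) filled cells, so we need popcount(r) = log2(2) = 1.
Scan r = 20..38 and keep those with exactly 1 one-bits:
r=20=10100 popcount=2 -> skip
r=21=10101 popcount=3 -> skip
r=22=10110 popcount=3 -> skip
r=23=10111 popcount=4 -> skip
r=24=11000 popcount=2 -> skip
r=25=11001 popcount=3 -> skip
r=26=11010 popcount=3 -> skip
r=27=11011 popcount=4 -> skip
r=28=11100 popcount=3 -> skip
r=29=11101 popcount=4 -> skip
r=30=11110 popcount=4 -> skip
r=31=11111 popcount=5 -> skip
r=32=100000 popcount=1 -> KEEP
r=33=100001 popcount=2 -> skip
r=34=100010 popcount=2 -> skip
r=35=100011 popcount=3 -> skip
r=36=100100 popcount=2 -> skip
r=37=100101 popcount=3 -> skip
r=38=100110 popcount=3 -> skip
Kept rows: 32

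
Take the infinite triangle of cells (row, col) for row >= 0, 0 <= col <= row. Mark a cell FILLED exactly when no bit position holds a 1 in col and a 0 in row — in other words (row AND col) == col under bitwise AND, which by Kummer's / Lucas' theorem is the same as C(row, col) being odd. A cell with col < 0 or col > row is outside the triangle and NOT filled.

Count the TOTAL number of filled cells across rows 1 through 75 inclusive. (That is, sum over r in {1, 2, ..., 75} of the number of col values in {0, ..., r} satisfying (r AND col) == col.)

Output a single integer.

r1=1 pc1: +2 =2
r2=10 pc1: +2 =4
r3=11 pc2: +4 =8
r4=100 pc1: +2 =10
r5=101 pc2: +4 =14
r6=110 pc2: +4 =18
r7=111 pc3: +8 =26
r8=1000 pc1: +2 =28
r9=1001 pc2: +4 =32
r10=1010 pc2: +4 =36
r11=1011 pc3: +8 =44
r12=1100 pc2: +4 =48
r13=1101 pc3: +8 =56
r14=1110 pc3: +8 =64
r15=1111 pc4: +16 =80
r16=10000 pc1: +2 =82
r17=10001 pc2: +4 =86
r18=10010 pc2: +4 =90
r19=10011 pc3: +8 =98
r20=10100 pc2: +4 =102
r21=10101 pc3: +8 =110
r22=10110 pc3: +8 =118
r23=10111 pc4: +16 =134
r24=11000 pc2: +4 =138
r25=11001 pc3: +8 =146
r26=11010 pc3: +8 =154
r27=11011 pc4: +16 =170
r28=11100 pc3: +8 =178
r29=11101 pc4: +16 =194
r30=11110 pc4: +16 =210
r31=11111 pc5: +32 =242
r32=100000 pc1: +2 =244
r33=100001 pc2: +4 =248
r34=100010 pc2: +4 =252
r35=100011 pc3: +8 =260
r36=100100 pc2: +4 =264
r37=100101 pc3: +8 =272
r38=100110 pc3: +8 =280
r39=100111 pc4: +16 =296
r40=101000 pc2: +4 =300
r41=101001 pc3: +8 =308
r42=101010 pc3: +8 =316
r43=101011 pc4: +16 =332
r44=101100 pc3: +8 =340
r45=101101 pc4: +16 =356
r46=101110 pc4: +16 =372
r47=101111 pc5: +32 =404
r48=110000 pc2: +4 =408
r49=110001 pc3: +8 =416
r50=110010 pc3: +8 =424
r51=110011 pc4: +16 =440
r52=110100 pc3: +8 =448
r53=110101 pc4: +16 =464
r54=110110 pc4: +16 =480
r55=110111 pc5: +32 =512
r56=111000 pc3: +8 =520
r57=111001 pc4: +16 =536
r58=111010 pc4: +16 =552
r59=111011 pc5: +32 =584
r60=111100 pc4: +16 =600
r61=111101 pc5: +32 =632
r62=111110 pc5: +32 =664
r63=111111 pc6: +64 =728
r64=1000000 pc1: +2 =730
r65=1000001 pc2: +4 =734
r66=1000010 pc2: +4 =738
r67=1000011 pc3: +8 =746
r68=1000100 pc2: +4 =750
r69=1000101 pc3: +8 =758
r70=1000110 pc3: +8 =766
r71=1000111 pc4: +16 =782
r72=1001000 pc2: +4 =786
r73=1001001 pc3: +8 =794
r74=1001010 pc3: +8 =802
r75=1001011 pc4: +16 =818

Answer: 818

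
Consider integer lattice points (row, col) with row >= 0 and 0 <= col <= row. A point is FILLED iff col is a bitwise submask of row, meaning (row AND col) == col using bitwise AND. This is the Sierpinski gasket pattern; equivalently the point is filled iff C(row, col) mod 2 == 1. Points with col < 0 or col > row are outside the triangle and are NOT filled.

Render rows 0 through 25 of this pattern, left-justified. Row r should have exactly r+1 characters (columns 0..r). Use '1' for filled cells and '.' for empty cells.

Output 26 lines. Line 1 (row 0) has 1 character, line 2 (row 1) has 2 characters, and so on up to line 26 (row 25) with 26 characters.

r0=0: 1
r1=1: 11
r2=10: 1.1
r3=11: 1111
r4=100: 1...1
r5=101: 11..11
r6=110: 1.1.1.1
r7=111: 11111111
r8=1000: 1.......1
r9=1001: 11......11
r10=1010: 1.1.....1.1
r11=1011: 1111....1111
r12=1100: 1...1...1...1
r13=1101: 11..11..11..11
r14=1110: 1.1.1.1.1.1.1.1
r15=1111: 1111111111111111
r16=10000: 1...............1
r17=10001: 11..............11
r18=10010: 1.1.............1.1
r19=10011: 1111............1111
r20=10100: 1...1...........1...1
r21=10101: 11..11..........11..11
r22=10110: 1.1.1.1.........1.1.1.1
r23=10111: 11111111........11111111
r24=11000: 1.......1.......1.......1
r25=11001: 11......11......11......11

Answer: 1
11
1.1
1111
1...1
11..11
1.1.1.1
11111111
1.......1
11......11
1.1.....1.1
1111....1111
1...1...1...1
11..11..11..11
1.1.1.1.1.1.1.1
1111111111111111
1...............1
11..............11
1.1.............1.1
1111............1111
1...1...........1...1
11..11..........11..11
1.1.1.1.........1.1.1.1
11111111........11111111
1.......1.......1.......1
11......11......11......11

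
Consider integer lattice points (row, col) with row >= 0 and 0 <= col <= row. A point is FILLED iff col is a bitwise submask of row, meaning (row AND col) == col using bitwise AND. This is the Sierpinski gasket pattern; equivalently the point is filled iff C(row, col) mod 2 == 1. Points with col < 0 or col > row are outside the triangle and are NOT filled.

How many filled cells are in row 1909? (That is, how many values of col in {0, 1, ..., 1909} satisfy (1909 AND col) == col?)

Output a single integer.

Answer: 256

Derivation:
1909 in binary = 11101110101
popcount(1909) = number of 1-bits in 11101110101 = 8
A col c satisfies (1909 AND c) == c iff every set bit of c is also set in 1909; each of the 8 set bits of 1909 can independently be on or off in c.
count = 2^8 = 256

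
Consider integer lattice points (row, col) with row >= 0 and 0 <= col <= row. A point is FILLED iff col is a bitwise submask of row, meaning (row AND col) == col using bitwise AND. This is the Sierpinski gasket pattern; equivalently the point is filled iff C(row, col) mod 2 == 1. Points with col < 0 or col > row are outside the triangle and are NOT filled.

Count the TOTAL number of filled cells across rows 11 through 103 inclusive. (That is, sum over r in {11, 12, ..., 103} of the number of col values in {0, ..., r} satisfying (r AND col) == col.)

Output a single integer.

r11=1011 pc3: +8 =8
r12=1100 pc2: +4 =12
r13=1101 pc3: +8 =20
r14=1110 pc3: +8 =28
r15=1111 pc4: +16 =44
r16=10000 pc1: +2 =46
r17=10001 pc2: +4 =50
r18=10010 pc2: +4 =54
r19=10011 pc3: +8 =62
r20=10100 pc2: +4 =66
r21=10101 pc3: +8 =74
r22=10110 pc3: +8 =82
r23=10111 pc4: +16 =98
r24=11000 pc2: +4 =102
r25=11001 pc3: +8 =110
r26=11010 pc3: +8 =118
r27=11011 pc4: +16 =134
r28=11100 pc3: +8 =142
r29=11101 pc4: +16 =158
r30=11110 pc4: +16 =174
r31=11111 pc5: +32 =206
r32=100000 pc1: +2 =208
r33=100001 pc2: +4 =212
r34=100010 pc2: +4 =216
r35=100011 pc3: +8 =224
r36=100100 pc2: +4 =228
r37=100101 pc3: +8 =236
r38=100110 pc3: +8 =244
r39=100111 pc4: +16 =260
r40=101000 pc2: +4 =264
r41=101001 pc3: +8 =272
r42=101010 pc3: +8 =280
r43=101011 pc4: +16 =296
r44=101100 pc3: +8 =304
r45=101101 pc4: +16 =320
r46=101110 pc4: +16 =336
r47=101111 pc5: +32 =368
r48=110000 pc2: +4 =372
r49=110001 pc3: +8 =380
r50=110010 pc3: +8 =388
r51=110011 pc4: +16 =404
r52=110100 pc3: +8 =412
r53=110101 pc4: +16 =428
r54=110110 pc4: +16 =444
r55=110111 pc5: +32 =476
r56=111000 pc3: +8 =484
r57=111001 pc4: +16 =500
r58=111010 pc4: +16 =516
r59=111011 pc5: +32 =548
r60=111100 pc4: +16 =564
r61=111101 pc5: +32 =596
r62=111110 pc5: +32 =628
r63=111111 pc6: +64 =692
r64=1000000 pc1: +2 =694
r65=1000001 pc2: +4 =698
r66=1000010 pc2: +4 =702
r67=1000011 pc3: +8 =710
r68=1000100 pc2: +4 =714
r69=1000101 pc3: +8 =722
r70=1000110 pc3: +8 =730
r71=1000111 pc4: +16 =746
r72=1001000 pc2: +4 =750
r73=1001001 pc3: +8 =758
r74=1001010 pc3: +8 =766
r75=1001011 pc4: +16 =782
r76=1001100 pc3: +8 =790
r77=1001101 pc4: +16 =806
r78=1001110 pc4: +16 =822
r79=1001111 pc5: +32 =854
r80=1010000 pc2: +4 =858
r81=1010001 pc3: +8 =866
r82=1010010 pc3: +8 =874
r83=1010011 pc4: +16 =890
r84=1010100 pc3: +8 =898
r85=1010101 pc4: +16 =914
r86=1010110 pc4: +16 =930
r87=1010111 pc5: +32 =962
r88=1011000 pc3: +8 =970
r89=1011001 pc4: +16 =986
r90=1011010 pc4: +16 =1002
r91=1011011 pc5: +32 =1034
r92=1011100 pc4: +16 =1050
r93=1011101 pc5: +32 =1082
r94=1011110 pc5: +32 =1114
r95=1011111 pc6: +64 =1178
r96=1100000 pc2: +4 =1182
r97=1100001 pc3: +8 =1190
r98=1100010 pc3: +8 =1198
r99=1100011 pc4: +16 =1214
r100=1100100 pc3: +8 =1222
r101=1100101 pc4: +16 =1238
r102=1100110 pc4: +16 =1254
r103=1100111 pc5: +32 =1286

Answer: 1286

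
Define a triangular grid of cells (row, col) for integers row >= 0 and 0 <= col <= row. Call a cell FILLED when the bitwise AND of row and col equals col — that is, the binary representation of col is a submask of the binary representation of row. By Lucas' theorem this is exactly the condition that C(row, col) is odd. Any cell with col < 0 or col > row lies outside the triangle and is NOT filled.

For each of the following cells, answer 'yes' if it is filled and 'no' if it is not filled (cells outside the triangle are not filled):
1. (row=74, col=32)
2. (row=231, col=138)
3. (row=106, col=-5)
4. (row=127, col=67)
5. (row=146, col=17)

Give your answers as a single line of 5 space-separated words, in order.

Answer: no no no yes no

Derivation:
(74,32): row=0b1001010, col=0b100000, row AND col = 0b0 = 0; 0 != 32 -> empty
(231,138): row=0b11100111, col=0b10001010, row AND col = 0b10000010 = 130; 130 != 138 -> empty
(106,-5): col outside [0, 106] -> not filled
(127,67): row=0b1111111, col=0b1000011, row AND col = 0b1000011 = 67; 67 == 67 -> filled
(146,17): row=0b10010010, col=0b10001, row AND col = 0b10000 = 16; 16 != 17 -> empty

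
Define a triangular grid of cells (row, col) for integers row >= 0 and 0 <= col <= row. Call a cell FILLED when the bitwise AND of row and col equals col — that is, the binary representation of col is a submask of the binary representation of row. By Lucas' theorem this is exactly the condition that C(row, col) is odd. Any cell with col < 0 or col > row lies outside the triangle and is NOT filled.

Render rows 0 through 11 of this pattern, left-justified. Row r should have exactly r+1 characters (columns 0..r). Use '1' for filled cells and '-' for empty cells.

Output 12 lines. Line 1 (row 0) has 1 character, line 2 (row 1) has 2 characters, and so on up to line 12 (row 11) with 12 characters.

Answer: 1
11
1-1
1111
1---1
11--11
1-1-1-1
11111111
1-------1
11------11
1-1-----1-1
1111----1111

Derivation:
r0=0: 1
r1=1: 11
r2=10: 1-1
r3=11: 1111
r4=100: 1---1
r5=101: 11--11
r6=110: 1-1-1-1
r7=111: 11111111
r8=1000: 1-------1
r9=1001: 11------11
r10=1010: 1-1-----1-1
r11=1011: 1111----1111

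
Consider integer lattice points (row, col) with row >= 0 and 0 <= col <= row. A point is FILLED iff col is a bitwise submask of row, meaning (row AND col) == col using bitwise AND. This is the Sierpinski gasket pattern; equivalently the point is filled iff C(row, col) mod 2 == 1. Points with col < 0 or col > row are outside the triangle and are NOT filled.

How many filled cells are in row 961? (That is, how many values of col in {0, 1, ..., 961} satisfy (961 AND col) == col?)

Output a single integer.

961 in binary = 1111000001
popcount(961) = number of 1-bits in 1111000001 = 5
A col c satisfies (961 AND c) == c iff every set bit of c is also set in 961; each of the 5 set bits of 961 can independently be on or off in c.
count = 2^5 = 32

Answer: 32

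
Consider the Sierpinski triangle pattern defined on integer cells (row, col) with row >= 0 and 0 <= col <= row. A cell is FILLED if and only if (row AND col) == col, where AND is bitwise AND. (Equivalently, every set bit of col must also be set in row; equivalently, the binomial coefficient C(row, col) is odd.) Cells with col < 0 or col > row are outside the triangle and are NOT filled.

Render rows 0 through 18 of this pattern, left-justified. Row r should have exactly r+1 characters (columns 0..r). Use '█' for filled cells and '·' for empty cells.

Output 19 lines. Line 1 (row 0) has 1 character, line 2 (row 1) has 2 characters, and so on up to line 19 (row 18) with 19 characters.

r0=0: █
r1=1: ██
r2=10: █·█
r3=11: ████
r4=100: █···█
r5=101: ██··██
r6=110: █·█·█·█
r7=111: ████████
r8=1000: █·······█
r9=1001: ██······██
r10=1010: █·█·····█·█
r11=1011: ████····████
r12=1100: █···█···█···█
r13=1101: ██··██··██··██
r14=1110: █·█·█·█·█·█·█·█
r15=1111: ████████████████
r16=10000: █···············█
r17=10001: ██··············██
r18=10010: █·█·············█·█

Answer: █
██
█·█
████
█···█
██··██
█·█·█·█
████████
█·······█
██······██
█·█·····█·█
████····████
█···█···█···█
██··██··██··██
█·█·█·█·█·█·█·█
████████████████
█···············█
██··············██
█·█·············█·█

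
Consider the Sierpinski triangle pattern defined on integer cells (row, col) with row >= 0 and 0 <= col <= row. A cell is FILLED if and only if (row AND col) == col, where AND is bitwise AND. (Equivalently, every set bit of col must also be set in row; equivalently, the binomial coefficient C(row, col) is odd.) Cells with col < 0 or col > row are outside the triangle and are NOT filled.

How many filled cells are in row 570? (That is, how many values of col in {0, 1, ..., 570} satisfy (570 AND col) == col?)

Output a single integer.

570 in binary = 1000111010
popcount(570) = number of 1-bits in 1000111010 = 5
A col c satisfies (570 AND c) == c iff every set bit of c is also set in 570; each of the 5 set bits of 570 can independently be on or off in c.
count = 2^5 = 32

Answer: 32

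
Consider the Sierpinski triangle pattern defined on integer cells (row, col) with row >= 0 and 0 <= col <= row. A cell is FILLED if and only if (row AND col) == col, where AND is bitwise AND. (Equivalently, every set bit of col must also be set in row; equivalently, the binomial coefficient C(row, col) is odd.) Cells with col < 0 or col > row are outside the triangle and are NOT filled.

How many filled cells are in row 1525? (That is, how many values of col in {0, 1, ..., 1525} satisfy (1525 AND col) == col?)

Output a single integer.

Answer: 256

Derivation:
1525 in binary = 10111110101
popcount(1525) = number of 1-bits in 10111110101 = 8
A col c satisfies (1525 AND c) == c iff every set bit of c is also set in 1525; each of the 8 set bits of 1525 can independently be on or off in c.
count = 2^8 = 256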